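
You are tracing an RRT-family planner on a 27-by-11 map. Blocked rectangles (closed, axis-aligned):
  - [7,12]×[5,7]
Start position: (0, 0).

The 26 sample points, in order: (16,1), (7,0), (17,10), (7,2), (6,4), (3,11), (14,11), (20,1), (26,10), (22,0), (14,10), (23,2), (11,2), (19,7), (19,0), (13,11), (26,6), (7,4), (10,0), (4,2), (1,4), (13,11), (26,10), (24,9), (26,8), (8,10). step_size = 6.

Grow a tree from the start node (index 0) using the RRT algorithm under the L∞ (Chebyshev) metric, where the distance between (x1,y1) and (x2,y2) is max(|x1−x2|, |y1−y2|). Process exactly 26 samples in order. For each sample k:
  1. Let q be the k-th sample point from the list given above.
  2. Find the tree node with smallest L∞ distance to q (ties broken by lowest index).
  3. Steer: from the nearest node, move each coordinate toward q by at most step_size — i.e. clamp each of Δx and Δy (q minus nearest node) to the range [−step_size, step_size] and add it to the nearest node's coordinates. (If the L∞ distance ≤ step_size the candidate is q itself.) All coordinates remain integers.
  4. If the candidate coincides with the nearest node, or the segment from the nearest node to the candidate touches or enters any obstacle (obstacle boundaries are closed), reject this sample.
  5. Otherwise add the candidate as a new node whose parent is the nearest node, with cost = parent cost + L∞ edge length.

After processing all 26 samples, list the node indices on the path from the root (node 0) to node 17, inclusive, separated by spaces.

Path: 0 1 17

1. q=(16,1) nearest=0 d=16 new=(6,1) → add node 1 parent=0 cost=6
2. q=(7,0) nearest=1 d=1 new=(7,0) → add node 2 parent=1 cost=7
3. q=(17,10) nearest=2 d=10 new=(13,6) → blocked by [7,12]×[5,7], reject
4. q=(7,2) nearest=1 d=1 new=(7,2) → add node 3 parent=1 cost=7
5. q=(6,4) nearest=3 d=2 new=(6,4) → add node 4 parent=3 cost=9
6. q=(3,11) nearest=4 d=7 new=(3,10) → add node 5 parent=4 cost=15
7. q=(14,11) nearest=4 d=8 new=(12,10) → blocked by [7,12]×[5,7], reject
8. q=(20,1) nearest=2 d=13 new=(13,1) → add node 6 parent=2 cost=13
9. q=(26,10) nearest=6 d=13 new=(19,7) → add node 7 parent=6 cost=19
10. q=(22,0) nearest=7 d=7 new=(22,1) → add node 8 parent=7 cost=25
11. q=(14,10) nearest=7 d=5 new=(14,10) → add node 9 parent=7 cost=24
12. q=(23,2) nearest=8 d=1 new=(23,2) → add node 10 parent=8 cost=26
13. q=(11,2) nearest=6 d=2 new=(11,2) → add node 11 parent=6 cost=15
14. q=(19,7) nearest=7 d=0 → coincident, reject
15. q=(19,0) nearest=8 d=3 new=(19,0) → add node 12 parent=8 cost=28
16. q=(13,11) nearest=9 d=1 new=(13,11) → add node 13 parent=9 cost=25
17. q=(26,6) nearest=10 d=4 new=(26,6) → add node 14 parent=10 cost=30
18. q=(7,4) nearest=4 d=1 new=(7,4) → add node 15 parent=4 cost=10
19. q=(10,0) nearest=11 d=2 new=(10,0) → add node 16 parent=11 cost=17
20. q=(4,2) nearest=1 d=2 new=(4,2) → add node 17 parent=1 cost=8
21. q=(1,4) nearest=17 d=3 new=(1,4) → add node 18 parent=17 cost=11
22. q=(13,11) nearest=13 d=0 → coincident, reject
23. q=(26,10) nearest=14 d=4 new=(26,10) → add node 19 parent=14 cost=34
24. q=(24,9) nearest=19 d=2 new=(24,9) → add node 20 parent=19 cost=36
25. q=(26,8) nearest=14 d=2 new=(26,8) → add node 21 parent=14 cost=32
26. q=(8,10) nearest=5 d=5 new=(8,10) → add node 22 parent=5 cost=20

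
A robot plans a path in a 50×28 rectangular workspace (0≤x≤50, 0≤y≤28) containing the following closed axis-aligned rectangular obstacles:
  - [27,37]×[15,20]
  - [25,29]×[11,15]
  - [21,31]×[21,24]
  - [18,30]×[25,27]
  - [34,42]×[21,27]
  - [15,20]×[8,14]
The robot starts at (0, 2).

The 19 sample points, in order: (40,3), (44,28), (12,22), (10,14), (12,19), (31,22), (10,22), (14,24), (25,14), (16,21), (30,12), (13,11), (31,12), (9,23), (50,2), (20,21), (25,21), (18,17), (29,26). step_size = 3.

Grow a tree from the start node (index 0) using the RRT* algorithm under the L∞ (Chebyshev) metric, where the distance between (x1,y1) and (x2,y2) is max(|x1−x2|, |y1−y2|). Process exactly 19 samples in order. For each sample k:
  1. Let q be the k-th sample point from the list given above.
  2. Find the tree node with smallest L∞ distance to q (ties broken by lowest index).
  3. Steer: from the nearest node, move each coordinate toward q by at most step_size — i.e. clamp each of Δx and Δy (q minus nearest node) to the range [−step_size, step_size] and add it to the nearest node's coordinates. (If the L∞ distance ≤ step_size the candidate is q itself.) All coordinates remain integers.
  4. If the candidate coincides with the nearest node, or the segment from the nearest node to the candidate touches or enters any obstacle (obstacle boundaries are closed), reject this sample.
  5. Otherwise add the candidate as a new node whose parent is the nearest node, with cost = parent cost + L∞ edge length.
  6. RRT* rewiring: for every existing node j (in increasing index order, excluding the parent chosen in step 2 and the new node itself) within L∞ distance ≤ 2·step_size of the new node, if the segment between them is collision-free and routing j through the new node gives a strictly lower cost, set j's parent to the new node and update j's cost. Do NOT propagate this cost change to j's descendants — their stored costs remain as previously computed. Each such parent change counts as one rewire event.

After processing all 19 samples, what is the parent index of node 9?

1. q=(40,3) nearest=0 d=40 new=(3,3) → add node 1 parent=0 cost=3
2. q=(44,28) nearest=1 d=41 new=(6,6) → add node 2 parent=1 cost=6
3. q=(12,22) nearest=2 d=16 new=(9,9) → add node 3 parent=2 cost=9
4. q=(10,14) nearest=3 d=5 new=(10,12) → add node 4 parent=3 cost=12
5. q=(12,19) nearest=4 d=7 new=(12,15) → add node 5 parent=4 cost=15
6. q=(31,22) nearest=5 d=19 new=(15,18) → add node 6 parent=5 cost=18
7. q=(10,22) nearest=6 d=5 new=(12,21) → add node 7 parent=6 cost=21
8. q=(14,24) nearest=7 d=3 new=(14,24) → add node 8 parent=7 cost=24
9. q=(25,14) nearest=6 d=10 new=(18,15) → add node 9 parent=6 cost=21
10. q=(16,21) nearest=6 d=3 new=(16,21) → add node 10 parent=6 cost=21
11. q=(30,12) nearest=9 d=12 new=(21,12) → blocked by [15,20]×[8,14], reject
12. q=(13,11) nearest=4 d=3 new=(13,11) → add node 11 parent=4 cost=15
13. q=(31,12) nearest=9 d=13 new=(21,12) → blocked by [15,20]×[8,14], reject
14. q=(9,23) nearest=7 d=3 new=(9,23) → add node 12 parent=7 cost=24
15. q=(50,2) nearest=9 d=32 new=(21,12) → blocked by [15,20]×[8,14], reject
16. q=(20,21) nearest=10 d=4 new=(19,21) → add node 13 parent=10 cost=24
17. q=(25,21) nearest=13 d=6 new=(22,21) → blocked by [21,31]×[21,24], reject
18. q=(18,17) nearest=9 d=2 new=(18,17) → add node 14 parent=9 cost=23
19. q=(29,26) nearest=13 d=10 new=(22,24) → blocked by [21,31]×[21,24], reject

Parent of node 9: 6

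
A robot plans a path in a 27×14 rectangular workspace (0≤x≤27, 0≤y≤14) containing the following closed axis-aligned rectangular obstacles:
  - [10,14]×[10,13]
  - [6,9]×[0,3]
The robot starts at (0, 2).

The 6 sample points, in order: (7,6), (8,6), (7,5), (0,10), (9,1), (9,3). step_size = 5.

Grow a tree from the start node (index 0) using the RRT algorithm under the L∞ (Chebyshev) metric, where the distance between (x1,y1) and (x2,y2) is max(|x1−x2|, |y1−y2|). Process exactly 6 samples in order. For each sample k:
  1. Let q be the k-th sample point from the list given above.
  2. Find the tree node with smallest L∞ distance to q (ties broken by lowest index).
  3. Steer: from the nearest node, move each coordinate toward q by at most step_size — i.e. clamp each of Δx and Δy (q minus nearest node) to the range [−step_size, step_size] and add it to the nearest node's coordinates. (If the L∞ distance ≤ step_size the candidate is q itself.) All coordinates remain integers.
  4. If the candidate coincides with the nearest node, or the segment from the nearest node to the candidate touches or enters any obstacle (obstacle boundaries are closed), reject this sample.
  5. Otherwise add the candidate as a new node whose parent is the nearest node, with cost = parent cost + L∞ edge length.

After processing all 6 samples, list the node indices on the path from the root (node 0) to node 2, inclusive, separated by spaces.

1. q=(7,6) nearest=0 d=7 new=(5,6) → add node 1 parent=0 cost=5
2. q=(8,6) nearest=1 d=3 new=(8,6) → add node 2 parent=1 cost=8
3. q=(7,5) nearest=2 d=1 new=(7,5) → add node 3 parent=2 cost=9
4. q=(0,10) nearest=1 d=5 new=(0,10) → add node 4 parent=1 cost=10
5. q=(9,1) nearest=3 d=4 new=(9,1) → blocked by [6,9]×[0,3], reject
6. q=(9,3) nearest=3 d=2 new=(9,3) → blocked by [6,9]×[0,3], reject

Path: 0 1 2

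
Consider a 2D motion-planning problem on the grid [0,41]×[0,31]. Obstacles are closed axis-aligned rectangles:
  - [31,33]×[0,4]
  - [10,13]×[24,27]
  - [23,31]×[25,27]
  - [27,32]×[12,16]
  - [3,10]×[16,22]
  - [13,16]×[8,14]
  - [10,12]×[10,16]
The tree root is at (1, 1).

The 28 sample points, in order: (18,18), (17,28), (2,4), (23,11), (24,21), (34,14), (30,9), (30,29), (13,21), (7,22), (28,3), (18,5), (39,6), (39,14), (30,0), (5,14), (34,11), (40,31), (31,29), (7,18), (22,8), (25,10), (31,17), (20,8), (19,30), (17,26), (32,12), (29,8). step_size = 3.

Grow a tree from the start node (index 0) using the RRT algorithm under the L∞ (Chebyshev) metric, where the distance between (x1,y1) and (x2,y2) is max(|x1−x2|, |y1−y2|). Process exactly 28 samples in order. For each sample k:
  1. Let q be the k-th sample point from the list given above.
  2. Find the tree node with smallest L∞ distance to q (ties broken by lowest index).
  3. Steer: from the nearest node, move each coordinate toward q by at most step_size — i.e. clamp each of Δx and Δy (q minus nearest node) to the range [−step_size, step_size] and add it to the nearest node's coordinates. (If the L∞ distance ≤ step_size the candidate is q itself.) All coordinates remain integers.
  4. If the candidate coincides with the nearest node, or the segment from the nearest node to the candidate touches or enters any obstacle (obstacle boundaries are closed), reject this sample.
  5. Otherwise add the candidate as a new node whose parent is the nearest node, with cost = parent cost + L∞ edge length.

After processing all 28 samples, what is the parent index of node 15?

Parent of node 15: 13

1. q=(18,18) nearest=0 d=17 new=(4,4) → add node 1 parent=0 cost=3
2. q=(17,28) nearest=1 d=24 new=(7,7) → add node 2 parent=1 cost=6
3. q=(2,4) nearest=1 d=2 new=(2,4) → add node 3 parent=1 cost=5
4. q=(23,11) nearest=2 d=16 new=(10,10) → blocked by [10,12]×[10,16], reject
5. q=(24,21) nearest=2 d=17 new=(10,10) → blocked by [10,12]×[10,16], reject
6. q=(34,14) nearest=2 d=27 new=(10,10) → blocked by [10,12]×[10,16], reject
7. q=(30,9) nearest=2 d=23 new=(10,9) → add node 4 parent=2 cost=9
8. q=(30,29) nearest=4 d=20 new=(13,12) → blocked by [13,16]×[8,14], reject
9. q=(13,21) nearest=4 d=12 new=(13,12) → blocked by [13,16]×[8,14], reject
10. q=(7,22) nearest=4 d=13 new=(7,12) → add node 5 parent=4 cost=12
11. q=(28,3) nearest=4 d=18 new=(13,6) → add node 6 parent=4 cost=12
12. q=(18,5) nearest=6 d=5 new=(16,5) → add node 7 parent=6 cost=15
13. q=(39,6) nearest=7 d=23 new=(19,6) → add node 8 parent=7 cost=18
14. q=(39,14) nearest=8 d=20 new=(22,9) → add node 9 parent=8 cost=21
15. q=(30,0) nearest=9 d=9 new=(25,6) → add node 10 parent=9 cost=24
16. q=(5,14) nearest=5 d=2 new=(5,14) → add node 11 parent=5 cost=14
17. q=(34,11) nearest=10 d=9 new=(28,9) → add node 12 parent=10 cost=27
18. q=(40,31) nearest=9 d=22 new=(25,12) → add node 13 parent=9 cost=24
19. q=(31,29) nearest=13 d=17 new=(28,15) → blocked by [27,32]×[12,16], reject
20. q=(7,18) nearest=11 d=4 new=(7,17) → blocked by [3,10]×[16,22], reject
21. q=(22,8) nearest=9 d=1 new=(22,8) → add node 14 parent=9 cost=22
22. q=(25,10) nearest=13 d=2 new=(25,10) → add node 15 parent=13 cost=26
23. q=(31,17) nearest=13 d=6 new=(28,15) → blocked by [27,32]×[12,16], reject
24. q=(20,8) nearest=8 d=2 new=(20,8) → add node 16 parent=8 cost=20
25. q=(19,30) nearest=11 d=16 new=(8,17) → blocked by [3,10]×[16,22], reject
26. q=(17,26) nearest=11 d=12 new=(8,17) → blocked by [3,10]×[16,22], reject
27. q=(32,12) nearest=12 d=4 new=(31,12) → blocked by [27,32]×[12,16], reject
28. q=(29,8) nearest=12 d=1 new=(29,8) → add node 17 parent=12 cost=28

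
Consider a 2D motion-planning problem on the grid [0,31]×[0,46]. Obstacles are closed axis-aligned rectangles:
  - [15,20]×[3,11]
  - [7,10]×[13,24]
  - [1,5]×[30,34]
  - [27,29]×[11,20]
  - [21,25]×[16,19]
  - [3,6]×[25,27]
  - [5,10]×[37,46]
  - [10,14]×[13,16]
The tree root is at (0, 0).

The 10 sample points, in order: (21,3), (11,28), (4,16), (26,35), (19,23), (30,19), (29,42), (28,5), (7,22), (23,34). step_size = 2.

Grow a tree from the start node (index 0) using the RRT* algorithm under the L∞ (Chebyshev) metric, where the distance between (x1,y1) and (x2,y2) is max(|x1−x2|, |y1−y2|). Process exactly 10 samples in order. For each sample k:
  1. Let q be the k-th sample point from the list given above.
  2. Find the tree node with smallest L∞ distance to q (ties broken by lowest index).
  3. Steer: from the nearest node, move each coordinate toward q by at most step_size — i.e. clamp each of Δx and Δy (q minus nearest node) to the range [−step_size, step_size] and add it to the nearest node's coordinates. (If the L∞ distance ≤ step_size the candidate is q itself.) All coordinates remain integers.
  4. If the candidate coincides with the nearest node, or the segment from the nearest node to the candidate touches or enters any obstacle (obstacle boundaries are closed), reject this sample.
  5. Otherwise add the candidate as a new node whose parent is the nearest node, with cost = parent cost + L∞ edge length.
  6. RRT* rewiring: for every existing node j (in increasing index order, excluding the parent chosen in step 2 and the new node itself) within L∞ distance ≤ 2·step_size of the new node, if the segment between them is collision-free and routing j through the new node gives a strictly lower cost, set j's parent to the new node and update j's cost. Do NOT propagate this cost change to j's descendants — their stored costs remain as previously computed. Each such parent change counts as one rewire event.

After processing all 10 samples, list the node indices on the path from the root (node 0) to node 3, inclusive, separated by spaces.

1. q=(21,3) nearest=0 d=21 new=(2,2) → add node 1 parent=0 cost=2
2. q=(11,28) nearest=1 d=26 new=(4,4) → add node 2 parent=1 cost=4
3. q=(4,16) nearest=2 d=12 new=(4,6) → add node 3 parent=2 cost=6
4. q=(26,35) nearest=3 d=29 new=(6,8) → add node 4 parent=3 cost=8
5. q=(19,23) nearest=4 d=15 new=(8,10) → add node 5 parent=4 cost=10
6. q=(30,19) nearest=5 d=22 new=(10,12) → add node 6 parent=5 cost=12
7. q=(29,42) nearest=6 d=30 new=(12,14) → blocked by [10,14]×[13,16], reject
8. q=(28,5) nearest=6 d=18 new=(12,10) → add node 7 parent=6 cost=14
9. q=(7,22) nearest=6 d=10 new=(8,14) → blocked by [7,10]×[13,24], reject
10. q=(23,34) nearest=6 d=22 new=(12,14) → blocked by [10,14]×[13,16], reject

Path: 0 1 2 3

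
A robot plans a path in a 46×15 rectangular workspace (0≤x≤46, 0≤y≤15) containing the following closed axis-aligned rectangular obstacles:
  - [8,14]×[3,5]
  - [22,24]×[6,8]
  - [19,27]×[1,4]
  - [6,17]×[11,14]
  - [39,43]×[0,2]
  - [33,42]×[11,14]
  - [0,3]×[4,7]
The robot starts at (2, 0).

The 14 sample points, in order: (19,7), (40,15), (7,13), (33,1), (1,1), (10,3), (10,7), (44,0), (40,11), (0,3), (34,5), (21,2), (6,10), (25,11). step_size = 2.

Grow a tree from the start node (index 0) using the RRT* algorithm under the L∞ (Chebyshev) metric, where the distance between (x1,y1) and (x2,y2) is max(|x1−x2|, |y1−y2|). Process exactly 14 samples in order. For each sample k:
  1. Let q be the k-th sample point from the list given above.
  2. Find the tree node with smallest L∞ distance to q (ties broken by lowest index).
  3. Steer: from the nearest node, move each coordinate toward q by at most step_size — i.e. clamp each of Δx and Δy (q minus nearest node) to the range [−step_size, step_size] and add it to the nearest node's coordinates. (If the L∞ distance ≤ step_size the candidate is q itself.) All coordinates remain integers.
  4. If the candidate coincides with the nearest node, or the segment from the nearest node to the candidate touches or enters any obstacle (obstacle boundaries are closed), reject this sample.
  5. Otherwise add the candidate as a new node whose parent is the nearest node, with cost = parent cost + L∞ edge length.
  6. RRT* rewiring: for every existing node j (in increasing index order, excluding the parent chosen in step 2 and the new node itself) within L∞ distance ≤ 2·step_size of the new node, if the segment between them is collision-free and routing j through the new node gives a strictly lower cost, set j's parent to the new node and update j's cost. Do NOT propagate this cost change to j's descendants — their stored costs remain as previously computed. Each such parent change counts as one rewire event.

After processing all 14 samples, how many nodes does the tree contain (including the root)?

Node count: 12

1. q=(19,7) nearest=0 d=17 new=(4,2) → add node 1 parent=0 cost=2
2. q=(40,15) nearest=1 d=36 new=(6,4) → add node 2 parent=1 cost=4
3. q=(7,13) nearest=2 d=9 new=(7,6) → add node 3 parent=2 cost=6
4. q=(33,1) nearest=3 d=26 new=(9,4) → blocked by [8,14]×[3,5], reject
5. q=(1,1) nearest=0 d=1 new=(1,1) → add node 4 parent=0 cost=1
6. q=(10,3) nearest=3 d=3 new=(9,4) → blocked by [8,14]×[3,5], reject
7. q=(10,7) nearest=3 d=3 new=(9,7) → add node 5 parent=3 cost=8
8. q=(44,0) nearest=5 d=35 new=(11,5) → blocked by [8,14]×[3,5], reject
9. q=(40,11) nearest=5 d=31 new=(11,9) → add node 6 parent=5 cost=10
10. q=(0,3) nearest=4 d=2 new=(0,3) → add node 7 parent=4 cost=3
11. q=(34,5) nearest=6 d=23 new=(13,7) → add node 8 parent=6 cost=12
12. q=(21,2) nearest=8 d=8 new=(15,5) → add node 9 parent=8 cost=14
13. q=(6,10) nearest=5 d=3 new=(7,9) → add node 10 parent=5 cost=10
14. q=(25,11) nearest=9 d=10 new=(17,7) → add node 11 parent=9 cost=16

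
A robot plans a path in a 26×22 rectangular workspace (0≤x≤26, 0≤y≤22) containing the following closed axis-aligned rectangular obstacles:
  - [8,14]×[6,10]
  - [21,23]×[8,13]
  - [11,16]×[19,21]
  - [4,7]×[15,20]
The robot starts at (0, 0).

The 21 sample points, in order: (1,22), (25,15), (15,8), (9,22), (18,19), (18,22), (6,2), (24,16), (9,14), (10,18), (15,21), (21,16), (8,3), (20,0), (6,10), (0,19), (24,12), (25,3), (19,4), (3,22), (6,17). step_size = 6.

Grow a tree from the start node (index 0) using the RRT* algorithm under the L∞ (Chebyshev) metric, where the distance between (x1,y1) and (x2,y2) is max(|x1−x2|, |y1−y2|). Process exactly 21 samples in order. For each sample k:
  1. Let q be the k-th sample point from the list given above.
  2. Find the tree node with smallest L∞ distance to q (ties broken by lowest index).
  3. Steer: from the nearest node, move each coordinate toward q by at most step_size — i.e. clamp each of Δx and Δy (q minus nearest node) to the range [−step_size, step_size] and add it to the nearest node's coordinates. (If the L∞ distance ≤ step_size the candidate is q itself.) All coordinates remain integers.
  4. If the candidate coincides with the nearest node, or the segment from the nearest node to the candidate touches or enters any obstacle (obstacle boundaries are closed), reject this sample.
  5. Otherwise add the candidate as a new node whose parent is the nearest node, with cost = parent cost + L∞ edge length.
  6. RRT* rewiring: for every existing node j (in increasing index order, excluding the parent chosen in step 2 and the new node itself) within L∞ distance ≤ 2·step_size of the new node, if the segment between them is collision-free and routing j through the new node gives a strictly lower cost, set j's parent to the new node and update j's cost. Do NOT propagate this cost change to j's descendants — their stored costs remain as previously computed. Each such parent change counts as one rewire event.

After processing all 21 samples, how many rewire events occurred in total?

Rewire events: 2

1. q=(1,22) nearest=0 d=22 new=(1,6) → add node 1 parent=0 cost=6
2. q=(25,15) nearest=1 d=24 new=(7,12) → add node 2 parent=1 cost=12
3. q=(15,8) nearest=2 d=8 new=(13,8) → blocked by [8,14]×[6,10], reject
4. q=(9,22) nearest=2 d=10 new=(9,18) → add node 3 parent=2 cost=18
5. q=(18,19) nearest=3 d=9 new=(15,19) → blocked by [11,16]×[19,21], reject
6. q=(18,22) nearest=3 d=9 new=(15,22) → blocked by [11,16]×[19,21], reject
7. q=(6,2) nearest=1 d=5 new=(6,2) → add node 4 parent=1 cost=11
8. q=(24,16) nearest=3 d=15 new=(15,16) → add node 5 parent=3 cost=24
9. q=(9,14) nearest=2 d=2 new=(9,14) → add node 6 parent=2 cost=14; rewire 5→6 (20<24)
10. q=(10,18) nearest=3 d=1 new=(10,18) → add node 7 parent=3 cost=19
11. q=(15,21) nearest=5 d=5 new=(15,21) → blocked by [11,16]×[19,21], reject
12. q=(21,16) nearest=5 d=6 new=(21,16) → add node 8 parent=5 cost=26
13. q=(8,3) nearest=4 d=2 new=(8,3) → add node 9 parent=4 cost=13
14. q=(20,0) nearest=9 d=12 new=(14,0) → add node 10 parent=9 cost=19
15. q=(6,10) nearest=2 d=2 new=(6,10) → add node 11 parent=2 cost=14
16. q=(0,19) nearest=2 d=7 new=(1,18) → blocked by [4,7]×[15,20], reject
17. q=(24,12) nearest=8 d=4 new=(24,12) → add node 12 parent=8 cost=30
18. q=(25,3) nearest=12 d=9 new=(25,6) → add node 13 parent=12 cost=36
19. q=(19,4) nearest=10 d=5 new=(19,4) → add node 14 parent=10 cost=24; rewire 13→14 (30<36)
20. q=(3,22) nearest=3 d=6 new=(3,22) → blocked by [4,7]×[15,20], reject
21. q=(6,17) nearest=3 d=3 new=(6,17) → blocked by [4,7]×[15,20], reject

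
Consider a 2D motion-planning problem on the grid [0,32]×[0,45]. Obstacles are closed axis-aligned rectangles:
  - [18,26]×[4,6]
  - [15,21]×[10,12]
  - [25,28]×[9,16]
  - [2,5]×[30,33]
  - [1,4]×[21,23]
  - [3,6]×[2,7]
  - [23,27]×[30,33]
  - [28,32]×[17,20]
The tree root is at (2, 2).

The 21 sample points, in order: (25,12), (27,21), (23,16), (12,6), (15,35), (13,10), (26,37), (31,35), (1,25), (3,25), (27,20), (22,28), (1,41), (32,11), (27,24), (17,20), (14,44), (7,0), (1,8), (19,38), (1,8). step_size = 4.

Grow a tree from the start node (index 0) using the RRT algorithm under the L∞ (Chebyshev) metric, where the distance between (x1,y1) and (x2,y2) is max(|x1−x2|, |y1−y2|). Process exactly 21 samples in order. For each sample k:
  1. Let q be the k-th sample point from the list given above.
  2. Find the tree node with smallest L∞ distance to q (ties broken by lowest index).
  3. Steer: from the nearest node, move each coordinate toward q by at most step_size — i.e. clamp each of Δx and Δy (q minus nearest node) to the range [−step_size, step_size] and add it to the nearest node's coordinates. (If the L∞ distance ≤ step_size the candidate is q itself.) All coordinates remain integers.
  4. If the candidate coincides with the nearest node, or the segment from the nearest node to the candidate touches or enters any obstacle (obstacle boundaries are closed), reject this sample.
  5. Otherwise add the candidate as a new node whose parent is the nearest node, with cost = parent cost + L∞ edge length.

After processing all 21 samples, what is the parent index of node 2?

1. q=(25,12) nearest=0 d=23 new=(6,6) → blocked by [3,6]×[2,7], reject
2. q=(27,21) nearest=0 d=25 new=(6,6) → blocked by [3,6]×[2,7], reject
3. q=(23,16) nearest=0 d=21 new=(6,6) → blocked by [3,6]×[2,7], reject
4. q=(12,6) nearest=0 d=10 new=(6,6) → blocked by [3,6]×[2,7], reject
5. q=(15,35) nearest=0 d=33 new=(6,6) → blocked by [3,6]×[2,7], reject
6. q=(13,10) nearest=0 d=11 new=(6,6) → blocked by [3,6]×[2,7], reject
7. q=(26,37) nearest=0 d=35 new=(6,6) → blocked by [3,6]×[2,7], reject
8. q=(31,35) nearest=0 d=33 new=(6,6) → blocked by [3,6]×[2,7], reject
9. q=(1,25) nearest=0 d=23 new=(1,6) → add node 1 parent=0 cost=4
10. q=(3,25) nearest=1 d=19 new=(3,10) → add node 2 parent=1 cost=8
11. q=(27,20) nearest=2 d=24 new=(7,14) → add node 3 parent=2 cost=12
12. q=(22,28) nearest=3 d=15 new=(11,18) → add node 4 parent=3 cost=16
13. q=(1,41) nearest=4 d=23 new=(7,22) → add node 5 parent=4 cost=20
14. q=(32,11) nearest=4 d=21 new=(15,14) → add node 6 parent=4 cost=20
15. q=(27,24) nearest=6 d=12 new=(19,18) → add node 7 parent=6 cost=24
16. q=(17,20) nearest=7 d=2 new=(17,20) → add node 8 parent=7 cost=26
17. q=(14,44) nearest=5 d=22 new=(11,26) → add node 9 parent=5 cost=24
18. q=(7,0) nearest=0 d=5 new=(6,0) → add node 10 parent=0 cost=4
19. q=(1,8) nearest=1 d=2 new=(1,8) → add node 11 parent=1 cost=6
20. q=(19,38) nearest=9 d=12 new=(15,30) → add node 12 parent=9 cost=28
21. q=(1,8) nearest=11 d=0 → coincident, reject

Parent of node 2: 1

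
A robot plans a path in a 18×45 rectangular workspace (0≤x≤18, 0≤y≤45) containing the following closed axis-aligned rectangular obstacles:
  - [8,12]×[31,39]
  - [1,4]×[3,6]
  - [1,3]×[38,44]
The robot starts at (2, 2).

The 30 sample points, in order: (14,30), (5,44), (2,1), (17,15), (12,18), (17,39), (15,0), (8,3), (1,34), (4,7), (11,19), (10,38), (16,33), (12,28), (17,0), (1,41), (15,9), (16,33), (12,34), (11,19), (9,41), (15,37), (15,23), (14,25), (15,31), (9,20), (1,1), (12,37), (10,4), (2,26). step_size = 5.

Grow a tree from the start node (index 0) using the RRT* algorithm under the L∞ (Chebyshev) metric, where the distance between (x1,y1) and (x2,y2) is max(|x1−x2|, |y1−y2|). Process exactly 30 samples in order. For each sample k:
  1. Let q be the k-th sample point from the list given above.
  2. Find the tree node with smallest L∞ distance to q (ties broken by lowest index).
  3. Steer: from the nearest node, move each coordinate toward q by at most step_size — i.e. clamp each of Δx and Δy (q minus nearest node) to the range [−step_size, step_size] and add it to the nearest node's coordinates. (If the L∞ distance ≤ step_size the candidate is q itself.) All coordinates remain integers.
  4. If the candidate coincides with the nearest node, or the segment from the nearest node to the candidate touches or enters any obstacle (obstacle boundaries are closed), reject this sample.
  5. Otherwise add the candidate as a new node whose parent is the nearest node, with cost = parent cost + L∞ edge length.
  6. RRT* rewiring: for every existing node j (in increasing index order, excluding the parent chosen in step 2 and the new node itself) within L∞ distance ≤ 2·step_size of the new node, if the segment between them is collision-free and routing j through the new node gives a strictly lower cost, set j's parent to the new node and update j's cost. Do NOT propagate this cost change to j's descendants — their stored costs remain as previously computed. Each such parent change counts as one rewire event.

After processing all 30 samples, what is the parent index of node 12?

Parent of node 12: 9

1. q=(14,30) nearest=0 d=28 new=(7,7) → blocked by [1,4]×[3,6], reject
2. q=(5,44) nearest=0 d=42 new=(5,7) → blocked by [1,4]×[3,6], reject
3. q=(2,1) nearest=0 d=1 new=(2,1) → add node 1 parent=0 cost=1
4. q=(17,15) nearest=0 d=15 new=(7,7) → blocked by [1,4]×[3,6], reject
5. q=(12,18) nearest=0 d=16 new=(7,7) → blocked by [1,4]×[3,6], reject
6. q=(17,39) nearest=0 d=37 new=(7,7) → blocked by [1,4]×[3,6], reject
7. q=(15,0) nearest=0 d=13 new=(7,0) → add node 2 parent=0 cost=5
8. q=(8,3) nearest=2 d=3 new=(8,3) → add node 3 parent=2 cost=8
9. q=(1,34) nearest=3 d=31 new=(3,8) → add node 4 parent=3 cost=13
10. q=(4,7) nearest=4 d=1 new=(4,7) → add node 5 parent=4 cost=14
11. q=(11,19) nearest=4 d=11 new=(8,13) → add node 6 parent=4 cost=18
12. q=(10,38) nearest=6 d=25 new=(10,18) → add node 7 parent=6 cost=23
13. q=(16,33) nearest=7 d=15 new=(15,23) → add node 8 parent=7 cost=28
14. q=(12,28) nearest=8 d=5 new=(12,28) → add node 9 parent=8 cost=33
15. q=(17,0) nearest=3 d=9 new=(13,0) → add node 10 parent=3 cost=13
16. q=(1,41) nearest=9 d=13 new=(7,33) → blocked by [8,12]×[31,39], reject
17. q=(15,9) nearest=3 d=7 new=(13,8) → add node 11 parent=3 cost=13
18. q=(16,33) nearest=9 d=5 new=(16,33) → add node 12 parent=9 cost=38
19. q=(12,34) nearest=12 d=4 new=(12,34) → blocked by [8,12]×[31,39], reject
20. q=(11,19) nearest=7 d=1 new=(11,19) → add node 13 parent=7 cost=24
21. q=(9,41) nearest=12 d=8 new=(11,38) → blocked by [8,12]×[31,39], reject
22. q=(15,37) nearest=12 d=4 new=(15,37) → add node 14 parent=12 cost=42
23. q=(15,23) nearest=8 d=0 → coincident, reject
24. q=(14,25) nearest=8 d=2 new=(14,25) → add node 15 parent=8 cost=30
25. q=(15,31) nearest=12 d=2 new=(15,31) → add node 16 parent=12 cost=40
26. q=(9,20) nearest=7 d=2 new=(9,20) → add node 17 parent=7 cost=25
27. q=(1,1) nearest=0 d=1 new=(1,1) → add node 18 parent=0 cost=1
28. q=(12,37) nearest=14 d=3 new=(12,37) → blocked by [8,12]×[31,39], reject
29. q=(10,4) nearest=3 d=2 new=(10,4) → add node 19 parent=3 cost=10
30. q=(2,26) nearest=17 d=7 new=(4,25) → add node 20 parent=17 cost=30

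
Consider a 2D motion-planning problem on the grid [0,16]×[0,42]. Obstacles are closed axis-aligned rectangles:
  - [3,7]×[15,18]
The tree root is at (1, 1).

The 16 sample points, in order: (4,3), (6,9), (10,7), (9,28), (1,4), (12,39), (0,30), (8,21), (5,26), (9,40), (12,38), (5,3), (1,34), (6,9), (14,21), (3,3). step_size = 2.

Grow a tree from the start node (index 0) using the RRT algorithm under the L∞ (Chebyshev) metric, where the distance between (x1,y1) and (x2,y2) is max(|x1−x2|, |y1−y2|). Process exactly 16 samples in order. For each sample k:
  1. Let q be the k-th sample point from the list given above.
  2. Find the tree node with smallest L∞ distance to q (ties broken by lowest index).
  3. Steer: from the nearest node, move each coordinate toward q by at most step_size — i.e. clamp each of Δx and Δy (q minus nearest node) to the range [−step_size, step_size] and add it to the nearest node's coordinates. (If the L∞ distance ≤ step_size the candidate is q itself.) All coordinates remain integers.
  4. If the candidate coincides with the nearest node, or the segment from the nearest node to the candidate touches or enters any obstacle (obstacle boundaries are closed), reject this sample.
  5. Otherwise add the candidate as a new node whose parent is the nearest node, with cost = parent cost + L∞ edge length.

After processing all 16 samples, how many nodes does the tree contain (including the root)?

1. q=(4,3) nearest=0 d=3 new=(3,3) → add node 1 parent=0 cost=2
2. q=(6,9) nearest=1 d=6 new=(5,5) → add node 2 parent=1 cost=4
3. q=(10,7) nearest=2 d=5 new=(7,7) → add node 3 parent=2 cost=6
4. q=(9,28) nearest=3 d=21 new=(9,9) → add node 4 parent=3 cost=8
5. q=(1,4) nearest=1 d=2 new=(1,4) → add node 5 parent=1 cost=4
6. q=(12,39) nearest=4 d=30 new=(11,11) → add node 6 parent=4 cost=10
7. q=(0,30) nearest=6 d=19 new=(9,13) → add node 7 parent=6 cost=12
8. q=(8,21) nearest=7 d=8 new=(8,15) → add node 8 parent=7 cost=14
9. q=(5,26) nearest=8 d=11 new=(6,17) → blocked by [3,7]×[15,18], reject
10. q=(9,40) nearest=8 d=25 new=(9,17) → add node 9 parent=8 cost=16
11. q=(12,38) nearest=9 d=21 new=(11,19) → add node 10 parent=9 cost=18
12. q=(5,3) nearest=1 d=2 new=(5,3) → add node 11 parent=1 cost=4
13. q=(1,34) nearest=10 d=15 new=(9,21) → add node 12 parent=10 cost=20
14. q=(6,9) nearest=3 d=2 new=(6,9) → add node 13 parent=3 cost=8
15. q=(14,21) nearest=10 d=3 new=(13,21) → add node 14 parent=10 cost=20
16. q=(3,3) nearest=1 d=0 → coincident, reject

Node count: 15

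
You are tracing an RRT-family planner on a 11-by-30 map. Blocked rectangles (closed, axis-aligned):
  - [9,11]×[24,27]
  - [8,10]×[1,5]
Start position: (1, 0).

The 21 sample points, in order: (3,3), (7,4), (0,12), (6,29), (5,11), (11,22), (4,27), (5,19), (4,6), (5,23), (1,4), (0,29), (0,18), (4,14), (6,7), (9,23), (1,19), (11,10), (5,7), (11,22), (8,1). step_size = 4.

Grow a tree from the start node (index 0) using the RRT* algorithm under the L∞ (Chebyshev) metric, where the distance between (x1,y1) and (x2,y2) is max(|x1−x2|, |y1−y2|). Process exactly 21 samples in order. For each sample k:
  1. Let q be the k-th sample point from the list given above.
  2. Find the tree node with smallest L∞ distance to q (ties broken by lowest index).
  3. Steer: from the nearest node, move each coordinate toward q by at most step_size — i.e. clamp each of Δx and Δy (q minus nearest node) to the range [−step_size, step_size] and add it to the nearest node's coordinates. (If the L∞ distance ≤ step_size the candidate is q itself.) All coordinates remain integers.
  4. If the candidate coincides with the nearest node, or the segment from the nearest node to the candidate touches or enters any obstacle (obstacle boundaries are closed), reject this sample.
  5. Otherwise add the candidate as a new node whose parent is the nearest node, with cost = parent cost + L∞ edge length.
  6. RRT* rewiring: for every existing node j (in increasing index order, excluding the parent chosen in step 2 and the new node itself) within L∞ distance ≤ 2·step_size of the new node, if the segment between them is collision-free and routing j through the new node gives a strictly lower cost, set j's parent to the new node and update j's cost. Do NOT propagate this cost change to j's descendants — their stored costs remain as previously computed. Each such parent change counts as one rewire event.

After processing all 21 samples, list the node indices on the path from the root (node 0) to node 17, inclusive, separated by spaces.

Path: 0 1 11 4 14 13 17

1. q=(3,3) nearest=0 d=3 new=(3,3) → add node 1 parent=0 cost=3
2. q=(7,4) nearest=1 d=4 new=(7,4) → add node 2 parent=1 cost=7
3. q=(0,12) nearest=2 d=8 new=(3,8) → add node 3 parent=2 cost=11
4. q=(6,29) nearest=3 d=21 new=(6,12) → add node 4 parent=3 cost=15
5. q=(5,11) nearest=4 d=1 new=(5,11) → add node 5 parent=4 cost=16
6. q=(11,22) nearest=4 d=10 new=(10,16) → add node 6 parent=4 cost=19
7. q=(4,27) nearest=6 d=11 new=(6,20) → add node 7 parent=6 cost=23
8. q=(5,19) nearest=7 d=1 new=(5,19) → add node 8 parent=7 cost=24
9. q=(4,6) nearest=3 d=2 new=(4,6) → add node 9 parent=3 cost=13
10. q=(5,23) nearest=7 d=3 new=(5,23) → add node 10 parent=7 cost=26
11. q=(1,4) nearest=1 d=2 new=(1,4) → add node 11 parent=1 cost=5; rewire 3→11 (9<11); rewire 4→11 (13<15); rewire 5→11 (12<16); rewire 9→11 (8<13)
12. q=(0,29) nearest=10 d=6 new=(1,27) → add node 12 parent=10 cost=30
13. q=(0,18) nearest=8 d=5 new=(1,18) → add node 13 parent=8 cost=28
14. q=(4,14) nearest=4 d=2 new=(4,14) → add node 14 parent=4 cost=15; rewire 7→14 (21<23); rewire 8→14 (20<24); rewire 13→14 (19<28)
15. q=(6,7) nearest=9 d=2 new=(6,7) → add node 15 parent=9 cost=10
16. q=(9,23) nearest=7 d=3 new=(9,23) → add node 16 parent=7 cost=24
17. q=(1,19) nearest=13 d=1 new=(1,19) → add node 17 parent=13 cost=20; rewire 10→17 (24<26); rewire 12→17 (28<30)
18. q=(11,10) nearest=4 d=5 new=(10,10) → add node 18 parent=4 cost=17
19. q=(5,7) nearest=9 d=1 new=(5,7) → add node 19 parent=9 cost=9; rewire 18→19 (14<17)
20. q=(11,22) nearest=16 d=2 new=(11,22) → add node 20 parent=16 cost=26
21. q=(8,1) nearest=2 d=3 new=(8,1) → blocked by [8,10]×[1,5], reject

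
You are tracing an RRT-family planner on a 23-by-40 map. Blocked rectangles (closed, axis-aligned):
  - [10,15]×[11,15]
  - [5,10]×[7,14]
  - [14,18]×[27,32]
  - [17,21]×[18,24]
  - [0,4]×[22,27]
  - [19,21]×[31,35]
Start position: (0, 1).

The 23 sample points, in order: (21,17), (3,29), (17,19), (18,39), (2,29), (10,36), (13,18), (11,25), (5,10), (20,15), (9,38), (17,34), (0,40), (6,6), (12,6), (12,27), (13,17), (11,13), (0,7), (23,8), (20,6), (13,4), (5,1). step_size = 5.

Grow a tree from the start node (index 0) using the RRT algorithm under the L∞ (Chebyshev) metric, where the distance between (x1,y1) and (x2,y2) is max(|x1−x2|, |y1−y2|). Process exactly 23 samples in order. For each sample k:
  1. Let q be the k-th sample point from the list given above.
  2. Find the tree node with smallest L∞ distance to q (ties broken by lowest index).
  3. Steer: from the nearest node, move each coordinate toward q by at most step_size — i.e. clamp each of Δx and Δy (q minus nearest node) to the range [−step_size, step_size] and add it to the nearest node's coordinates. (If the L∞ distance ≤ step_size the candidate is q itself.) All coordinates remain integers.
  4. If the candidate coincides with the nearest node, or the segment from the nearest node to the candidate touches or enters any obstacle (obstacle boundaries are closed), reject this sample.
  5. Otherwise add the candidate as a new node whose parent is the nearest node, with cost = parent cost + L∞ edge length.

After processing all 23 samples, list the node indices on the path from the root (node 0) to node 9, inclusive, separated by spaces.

Path: 0 1 2 3 4 6 8 9

1. q=(21,17) nearest=0 d=21 new=(5,6) → add node 1 parent=0 cost=5
2. q=(3,29) nearest=1 d=23 new=(3,11) → add node 2 parent=1 cost=10
3. q=(17,19) nearest=1 d=13 new=(10,11) → blocked by [10,15]×[11,15], reject
4. q=(18,39) nearest=2 d=28 new=(8,16) → blocked by [5,10]×[7,14], reject
5. q=(2,29) nearest=2 d=18 new=(2,16) → add node 3 parent=2 cost=15
6. q=(10,36) nearest=3 d=20 new=(7,21) → add node 4 parent=3 cost=20
7. q=(13,18) nearest=4 d=6 new=(12,18) → add node 5 parent=4 cost=25
8. q=(11,25) nearest=4 d=4 new=(11,25) → add node 6 parent=4 cost=24
9. q=(5,10) nearest=2 d=2 new=(5,10) → blocked by [5,10]×[7,14], reject
10. q=(20,15) nearest=5 d=8 new=(17,15) → add node 7 parent=5 cost=30
11. q=(9,38) nearest=6 d=13 new=(9,30) → add node 8 parent=6 cost=29
12. q=(17,34) nearest=8 d=8 new=(14,34) → add node 9 parent=8 cost=34
13. q=(0,40) nearest=8 d=10 new=(4,35) → add node 10 parent=8 cost=34
14. q=(6,6) nearest=1 d=1 new=(6,6) → add node 11 parent=1 cost=6
15. q=(12,6) nearest=11 d=6 new=(11,6) → add node 12 parent=11 cost=11
16. q=(12,27) nearest=6 d=2 new=(12,27) → add node 13 parent=6 cost=26
17. q=(13,17) nearest=5 d=1 new=(13,17) → add node 14 parent=5 cost=26
18. q=(11,13) nearest=14 d=4 new=(11,13) → blocked by [10,15]×[11,15], reject
19. q=(0,7) nearest=2 d=4 new=(0,7) → add node 15 parent=2 cost=14
20. q=(23,8) nearest=7 d=7 new=(22,10) → add node 16 parent=7 cost=35
21. q=(20,6) nearest=16 d=4 new=(20,6) → add node 17 parent=16 cost=39
22. q=(13,4) nearest=12 d=2 new=(13,4) → add node 18 parent=12 cost=13
23. q=(5,1) nearest=0 d=5 new=(5,1) → add node 19 parent=0 cost=5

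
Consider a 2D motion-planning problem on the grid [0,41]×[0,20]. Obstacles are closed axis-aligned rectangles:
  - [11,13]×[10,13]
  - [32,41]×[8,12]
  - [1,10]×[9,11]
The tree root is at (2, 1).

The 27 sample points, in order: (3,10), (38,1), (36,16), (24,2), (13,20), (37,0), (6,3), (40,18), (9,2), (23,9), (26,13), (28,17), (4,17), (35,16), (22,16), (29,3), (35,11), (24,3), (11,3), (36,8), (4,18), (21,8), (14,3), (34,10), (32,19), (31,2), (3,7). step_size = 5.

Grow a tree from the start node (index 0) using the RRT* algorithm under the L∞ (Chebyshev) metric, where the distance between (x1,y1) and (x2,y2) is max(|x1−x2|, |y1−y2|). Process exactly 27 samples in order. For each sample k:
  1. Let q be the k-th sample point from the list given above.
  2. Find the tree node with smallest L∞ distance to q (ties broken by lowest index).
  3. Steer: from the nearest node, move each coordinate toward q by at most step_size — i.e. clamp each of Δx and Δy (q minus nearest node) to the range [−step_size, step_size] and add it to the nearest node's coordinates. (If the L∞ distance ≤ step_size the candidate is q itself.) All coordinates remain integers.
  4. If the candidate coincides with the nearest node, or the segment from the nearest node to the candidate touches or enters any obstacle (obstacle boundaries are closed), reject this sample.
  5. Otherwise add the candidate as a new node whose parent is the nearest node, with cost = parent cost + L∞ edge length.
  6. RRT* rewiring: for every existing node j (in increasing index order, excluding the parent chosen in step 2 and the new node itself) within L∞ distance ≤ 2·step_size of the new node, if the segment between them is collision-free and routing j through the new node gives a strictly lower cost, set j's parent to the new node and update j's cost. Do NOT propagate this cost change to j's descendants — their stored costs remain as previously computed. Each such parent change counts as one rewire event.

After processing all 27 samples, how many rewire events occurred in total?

1. q=(3,10) nearest=0 d=9 new=(3,6) → add node 1 parent=0 cost=5
2. q=(38,1) nearest=1 d=35 new=(8,1) → add node 2 parent=1 cost=10
3. q=(36,16) nearest=2 d=28 new=(13,6) → add node 3 parent=2 cost=15
4. q=(24,2) nearest=3 d=11 new=(18,2) → add node 4 parent=3 cost=20
5. q=(13,20) nearest=1 d=14 new=(8,11) → blocked by [1,10]×[9,11], reject
6. q=(37,0) nearest=4 d=19 new=(23,0) → add node 5 parent=4 cost=25
7. q=(6,3) nearest=2 d=2 new=(6,3) → add node 6 parent=2 cost=12
8. q=(40,18) nearest=5 d=18 new=(28,5) → add node 7 parent=5 cost=30
9. q=(9,2) nearest=2 d=1 new=(9,2) → add node 8 parent=2 cost=11
10. q=(23,9) nearest=7 d=5 new=(23,9) → add node 9 parent=7 cost=35
11. q=(26,13) nearest=9 d=4 new=(26,13) → add node 10 parent=9 cost=39
12. q=(28,17) nearest=10 d=4 new=(28,17) → add node 11 parent=10 cost=43
13. q=(4,17) nearest=1 d=11 new=(4,11) → blocked by [1,10]×[9,11], reject
14. q=(35,16) nearest=11 d=7 new=(33,16) → add node 12 parent=11 cost=48
15. q=(22,16) nearest=10 d=4 new=(22,16) → add node 13 parent=10 cost=43
16. q=(29,3) nearest=7 d=2 new=(29,3) → add node 14 parent=7 cost=32
17. q=(35,11) nearest=12 d=5 new=(35,11) → blocked by [32,41]×[8,12], reject
18. q=(24,3) nearest=5 d=3 new=(24,3) → add node 15 parent=5 cost=28; rewire 9→15 (34<35); rewire 10→15 (38<39)
19. q=(11,3) nearest=8 d=2 new=(11,3) → add node 16 parent=8 cost=13
20. q=(36,8) nearest=14 d=7 new=(34,8) → blocked by [32,41]×[8,12], reject
21. q=(4,18) nearest=1 d=12 new=(4,11) → blocked by [1,10]×[9,11], reject
22. q=(21,8) nearest=9 d=2 new=(21,8) → add node 17 parent=9 cost=36
23. q=(14,3) nearest=3 d=3 new=(14,3) → add node 18 parent=3 cost=18; rewire 9→18 (27<34); rewire 17→18 (25<36)
24. q=(34,10) nearest=7 d=6 new=(33,10) → blocked by [32,41]×[8,12], reject
25. q=(32,19) nearest=12 d=3 new=(32,19) → add node 19 parent=12 cost=51
26. q=(31,2) nearest=14 d=2 new=(31,2) → add node 20 parent=14 cost=34
27. q=(3,7) nearest=1 d=1 new=(3,7) → add node 21 parent=1 cost=6; rewire 6→21 (10<12)

Rewire events: 5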